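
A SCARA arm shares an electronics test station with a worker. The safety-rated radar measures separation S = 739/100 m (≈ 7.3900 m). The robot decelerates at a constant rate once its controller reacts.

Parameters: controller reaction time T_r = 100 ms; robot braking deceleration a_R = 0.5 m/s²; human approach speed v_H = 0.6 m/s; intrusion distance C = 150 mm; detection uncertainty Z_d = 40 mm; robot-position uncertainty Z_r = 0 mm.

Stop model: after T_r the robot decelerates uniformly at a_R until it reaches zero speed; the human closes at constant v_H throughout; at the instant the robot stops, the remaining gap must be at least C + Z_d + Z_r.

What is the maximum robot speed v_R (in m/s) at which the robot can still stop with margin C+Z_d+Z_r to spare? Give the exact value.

v_R_max = 21/10 m/s = 2.1000 m/s

quadratic (1)·v² + (13/10)·v + (-357/50) = 0
  disc = (13/10)² − 4·(1)·(-357/50) = 121/4 ; √disc = 11/2
  v_R = (−(13/10) + 11/2) / (2·(1)) = 21/10 m/s
check:
stop time T_s = (21/10)/(1/2) = 4.2000 s
robot covers v_R·T_r = 2.1000·0.1000 = 0.2100 m before braking
robot covers 2.1000·4.2000 − ½·0.5000·4.2000² = 4.4100 m while stopping
person approaches 0.6000·(0.1000+4.2000) = 2.5800 m
C+Z_d+Z_r = 0.1500+0.0400+0.0000 = 0.1900 m
sum ≈ 0.2100+4.4100+2.5800+0.1900 ≈ 7.3900 m = S ✓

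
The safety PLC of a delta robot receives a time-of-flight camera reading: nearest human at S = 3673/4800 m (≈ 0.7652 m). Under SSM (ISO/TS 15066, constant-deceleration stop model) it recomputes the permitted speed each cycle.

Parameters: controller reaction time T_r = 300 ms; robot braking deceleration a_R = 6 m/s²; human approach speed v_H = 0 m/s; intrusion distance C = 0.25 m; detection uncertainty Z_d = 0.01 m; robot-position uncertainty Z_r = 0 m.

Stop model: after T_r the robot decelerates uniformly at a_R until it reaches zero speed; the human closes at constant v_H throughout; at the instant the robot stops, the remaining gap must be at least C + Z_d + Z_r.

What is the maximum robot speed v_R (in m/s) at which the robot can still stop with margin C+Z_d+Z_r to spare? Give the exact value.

v_R_max = 5/4 m/s = 1.2500 m/s

at the boundary: (1/12)·v² + (3/10)·v + (-97/192) = 0
  disc = (3/10)² − 4·(1/12)·(-97/192) = 3721/14400 ; √disc = 61/120
  v_R = (−(3/10) + 61/120) / (2·(1/12)) = 5/4 m/s
check:
T_s = v_R/a_R = (5/4)/6 = 0.2083 s
robot covers v_R·T_r = 1.2500·0.3000 = 0.3750 m before braking
robot covers 1.2500·0.2083 − ½·6.0000·0.2083² = 0.1302 m while stopping
human closes 0.0000·0.5083 = 0.0000 m
margins: 0.2500+0.0100+0.0000 = 0.2600 m
sum ≈ 0.3750+0.1302+0.0000+0.2600 ≈ 0.7652 m = S ✓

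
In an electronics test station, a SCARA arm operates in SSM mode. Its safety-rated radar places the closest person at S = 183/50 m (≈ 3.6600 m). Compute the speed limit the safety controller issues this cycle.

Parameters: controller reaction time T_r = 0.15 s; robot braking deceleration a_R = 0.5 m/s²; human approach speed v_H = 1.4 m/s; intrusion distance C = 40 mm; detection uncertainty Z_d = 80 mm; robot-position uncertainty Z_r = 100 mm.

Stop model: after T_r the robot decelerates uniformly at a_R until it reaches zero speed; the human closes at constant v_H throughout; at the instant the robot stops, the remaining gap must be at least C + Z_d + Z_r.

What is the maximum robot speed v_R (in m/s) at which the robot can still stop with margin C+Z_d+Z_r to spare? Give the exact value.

quadratic (1)·v² + (59/20)·v + (-323/100) = 0
  disc = (59/20)² − 4·(1)·(-323/100) = 8649/400 ; √disc = 93/20
  v_R = (−(59/20) + 93/20) / (2·(1)) = 17/20 m/s
check:
stop time T_s = (17/20)/(1/2) = 1.7000 s
robot covers v_R·T_r = 0.8500·0.1500 = 0.1275 m before braking
robot covers 0.8500·1.7000 − ½·0.5000·1.7000² = 0.7225 m while stopping
person approaches 1.4000·(0.1500+1.7000) = 2.5900 m
C+Z_d+Z_r = 0.0400+0.0800+0.1000 = 0.2200 m
sum ≈ 0.1275+0.7225+2.5900+0.2200 ≈ 3.6600 m = S ✓

v_R_max = 17/20 m/s = 0.8500 m/s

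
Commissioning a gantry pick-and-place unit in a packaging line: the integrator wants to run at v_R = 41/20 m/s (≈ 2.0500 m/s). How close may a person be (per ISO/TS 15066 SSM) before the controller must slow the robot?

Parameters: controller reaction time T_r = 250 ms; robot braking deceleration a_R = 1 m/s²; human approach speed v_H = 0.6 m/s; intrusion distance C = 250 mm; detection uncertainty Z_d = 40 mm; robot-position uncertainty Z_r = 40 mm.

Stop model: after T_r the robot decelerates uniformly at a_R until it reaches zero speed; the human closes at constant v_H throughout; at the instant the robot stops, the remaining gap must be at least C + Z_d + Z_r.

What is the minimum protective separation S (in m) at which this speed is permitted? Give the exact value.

T_s = v_R/a_R = (41/20)/1 = 2.0500 s
robot in T_r: 2.0500·0.2500 = 0.5125 m
braking distance = 2.0500²/(2·1.0000) = 2.1012 m
human over T_r+T_s: 0.6000·(0.2500+2.0500) = 1.3800 m
margins: 0.2500+0.0400+0.0400 = 0.3300 m
S_min ≈ 0.5125+2.1012+1.3800+0.3300  ⇒  S_min = 3459/800 m

S_min = 3459/800 m = 4.3238 m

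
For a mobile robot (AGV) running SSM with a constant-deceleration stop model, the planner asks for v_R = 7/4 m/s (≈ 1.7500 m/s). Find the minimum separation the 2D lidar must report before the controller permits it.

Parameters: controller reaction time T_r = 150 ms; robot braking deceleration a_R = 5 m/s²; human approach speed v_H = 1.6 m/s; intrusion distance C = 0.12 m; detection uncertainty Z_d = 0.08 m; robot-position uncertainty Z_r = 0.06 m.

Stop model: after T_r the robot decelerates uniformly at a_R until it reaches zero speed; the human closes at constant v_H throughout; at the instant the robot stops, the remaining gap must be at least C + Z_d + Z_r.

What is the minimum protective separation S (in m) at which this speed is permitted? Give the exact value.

stop time T_s = (7/4)/5 = 0.3500 s
reaction-phase robot travel = 1.7500·0.1500 = 0.2625 m
robot covers 1.7500·0.3500 − ½·5.0000·0.3500² = 0.3063 m while stopping
human over T_r+T_s: 1.6000·(0.1500+0.3500) = 0.8000 m
C+Z_d+Z_r = 0.1200+0.0800+0.0600 = 0.2600 m
S_min ≈ 0.2625+0.3063+0.8000+0.2600  ⇒  S_min = 1303/800 m

S_min = 1303/800 m = 1.6287 m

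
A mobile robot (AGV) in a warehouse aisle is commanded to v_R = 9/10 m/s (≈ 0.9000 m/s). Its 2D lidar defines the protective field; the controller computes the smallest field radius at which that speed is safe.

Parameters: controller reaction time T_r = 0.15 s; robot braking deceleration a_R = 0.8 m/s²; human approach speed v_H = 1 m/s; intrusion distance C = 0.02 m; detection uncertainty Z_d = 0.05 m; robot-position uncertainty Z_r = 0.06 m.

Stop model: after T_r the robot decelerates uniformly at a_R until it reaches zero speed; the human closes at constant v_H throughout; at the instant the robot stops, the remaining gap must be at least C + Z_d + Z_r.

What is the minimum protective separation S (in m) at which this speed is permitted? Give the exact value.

S_min = 1637/800 m = 2.0463 m

stop time T_s = (9/10)/(4/5) = 1.1250 s
robot covers v_R·T_r = 0.9000·0.1500 = 0.1350 m before braking
braking distance = 0.9000²/(2·0.8000) = 0.5062 m
human over T_r+T_s: 1.0000·(0.1500+1.1250) = 1.2750 m
residual clearance needed = 0.0200+0.0500+0.0600 = 0.1300 m
S_min ≈ 0.1350+0.5062+1.2750+0.1300  ⇒  S_min = 1637/800 m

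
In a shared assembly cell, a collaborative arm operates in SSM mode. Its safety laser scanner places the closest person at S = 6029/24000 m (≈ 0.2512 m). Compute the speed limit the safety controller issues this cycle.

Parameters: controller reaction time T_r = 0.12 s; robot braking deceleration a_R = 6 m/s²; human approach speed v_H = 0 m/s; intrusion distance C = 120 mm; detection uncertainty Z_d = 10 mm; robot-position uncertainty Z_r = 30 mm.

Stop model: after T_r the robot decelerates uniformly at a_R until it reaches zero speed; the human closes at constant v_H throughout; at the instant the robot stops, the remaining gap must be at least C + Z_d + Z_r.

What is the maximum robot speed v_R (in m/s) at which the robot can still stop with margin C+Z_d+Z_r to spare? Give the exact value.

at the boundary: (1/12)·v² + (3/25)·v + (-2189/24000) = 0
  disc = (3/25)² − 4·(1/12)·(-2189/24000) = 16129/360000 ; √disc = 127/600
  v_R = (−(3/25) + 127/600) / (2·(1/12)) = 11/20 m/s
check:
T_s = v_R/a_R = (11/20)/6 = 0.0917 s
robot in T_r: 0.5500·0.1200 = 0.0660 m
braking distance = 0.5500²/(2·6.0000) = 0.0252 m
person approaches 0.0000·(0.1200+0.0917) = 0.0000 m
margins: 0.1200+0.0100+0.0300 = 0.1600 m
sum ≈ 0.0660+0.0252+0.0000+0.1600 ≈ 0.2512 m = S ✓

v_R_max = 11/20 m/s = 0.5500 m/s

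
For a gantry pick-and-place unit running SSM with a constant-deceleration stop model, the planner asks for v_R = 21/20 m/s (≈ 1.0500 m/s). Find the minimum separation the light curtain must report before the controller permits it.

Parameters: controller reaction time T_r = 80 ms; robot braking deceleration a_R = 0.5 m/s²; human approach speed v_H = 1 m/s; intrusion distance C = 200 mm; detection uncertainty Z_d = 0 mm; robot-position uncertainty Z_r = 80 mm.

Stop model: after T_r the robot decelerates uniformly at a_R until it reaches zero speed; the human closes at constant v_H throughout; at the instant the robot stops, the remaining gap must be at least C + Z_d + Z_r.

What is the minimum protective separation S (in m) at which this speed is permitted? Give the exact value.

S_min = 7293/2000 m = 3.6465 m

stop time T_s = (21/20)/(1/2) = 2.1000 s
robot in T_r: 1.0500·0.0800 = 0.0840 m
robot under decel: 1.0500²/(2·0.5000) = 1.1025 m
human over T_r+T_s: 1.0000·(0.0800+2.1000) = 2.1800 m
margins: 0.2000+0.0000+0.0800 = 0.2800 m
S_min ≈ 0.0840+1.1025+2.1800+0.2800  ⇒  S_min = 7293/2000 m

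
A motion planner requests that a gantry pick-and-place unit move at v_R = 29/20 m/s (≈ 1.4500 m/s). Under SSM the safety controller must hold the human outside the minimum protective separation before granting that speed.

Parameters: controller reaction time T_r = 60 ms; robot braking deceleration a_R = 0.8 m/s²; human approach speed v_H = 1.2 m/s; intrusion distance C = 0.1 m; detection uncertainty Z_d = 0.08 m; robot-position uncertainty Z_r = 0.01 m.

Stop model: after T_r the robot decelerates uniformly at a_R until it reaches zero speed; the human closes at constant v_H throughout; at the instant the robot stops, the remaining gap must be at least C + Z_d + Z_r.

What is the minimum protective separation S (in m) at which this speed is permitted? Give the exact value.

S_min = 61409/16000 m = 3.8381 m

T_s = v_R/a_R = (29/20)/(4/5) = 1.8125 s
robot covers v_R·T_r = 1.4500·0.0600 = 0.0870 m before braking
braking distance = 1.4500²/(2·0.8000) = 1.3141 m
person approaches 1.2000·(0.0600+1.8125) = 2.2470 m
C+Z_d+Z_r = 0.1000+0.0800+0.0100 = 0.1900 m
S_min ≈ 0.0870+1.3141+2.2470+0.1900  ⇒  S_min = 61409/16000 m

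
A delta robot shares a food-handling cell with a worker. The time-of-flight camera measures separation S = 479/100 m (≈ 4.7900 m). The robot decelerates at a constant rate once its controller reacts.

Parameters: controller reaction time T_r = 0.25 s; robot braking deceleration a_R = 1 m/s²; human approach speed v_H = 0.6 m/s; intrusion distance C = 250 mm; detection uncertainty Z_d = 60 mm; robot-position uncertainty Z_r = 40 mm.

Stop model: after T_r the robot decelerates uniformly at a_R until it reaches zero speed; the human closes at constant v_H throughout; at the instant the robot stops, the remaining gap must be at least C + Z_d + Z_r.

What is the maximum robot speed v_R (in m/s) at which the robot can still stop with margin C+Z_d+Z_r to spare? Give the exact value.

v_R_max = 11/5 m/s = 2.2000 m/s

quadratic (1/2)·v² + (17/20)·v + (-429/100) = 0
  disc = (17/20)² − 4·(1/2)·(-429/100) = 3721/400 ; √disc = 61/20
  v_R = (−(17/20) + 61/20) / (2·(1/2)) = 11/5 m/s
check:
braking lasts T_s = (11/5)/1 = 2.2000 s
robot in T_r: 2.2000·0.2500 = 0.5500 m
braking distance = 2.2000²/(2·1.0000) = 2.4200 m
human over T_r+T_s: 0.6000·(0.2500+2.2000) = 1.4700 m
residual clearance needed = 0.2500+0.0600+0.0400 = 0.3500 m
sum ≈ 0.5500+2.4200+1.4700+0.3500 ≈ 4.7900 m = S ✓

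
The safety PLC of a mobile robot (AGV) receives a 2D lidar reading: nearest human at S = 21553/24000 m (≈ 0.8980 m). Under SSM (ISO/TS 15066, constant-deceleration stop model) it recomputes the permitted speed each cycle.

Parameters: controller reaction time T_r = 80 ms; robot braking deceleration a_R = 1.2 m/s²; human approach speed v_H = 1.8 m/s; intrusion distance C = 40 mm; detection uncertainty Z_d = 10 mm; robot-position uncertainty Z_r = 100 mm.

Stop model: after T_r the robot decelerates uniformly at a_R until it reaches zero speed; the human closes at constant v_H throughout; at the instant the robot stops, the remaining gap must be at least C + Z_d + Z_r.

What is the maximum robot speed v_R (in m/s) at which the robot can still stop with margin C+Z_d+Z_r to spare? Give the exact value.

quadratic (5/12)·v² + (79/50)·v + (-14497/24000) = 0
  disc = (79/50)² − 4·(5/12)·(-14497/24000) = 1261129/360000 ; √disc = 1123/600
  v_R = (−(79/50) + 1123/600) / (2·(5/12)) = 7/20 m/s
check:
T_s = v_R/a_R = (7/20)/(6/5) = 0.2917 s
reaction-phase robot travel = 0.3500·0.0800 = 0.0280 m
robot covers 0.3500·0.2917 − ½·1.2000·0.2917² = 0.0510 m while stopping
human closes 1.8000·0.3717 = 0.6690 m
margins: 0.0400+0.0100+0.1000 = 0.1500 m
sum ≈ 0.0280+0.0510+0.6690+0.1500 ≈ 0.8980 m = S ✓

v_R_max = 7/20 m/s = 0.3500 m/s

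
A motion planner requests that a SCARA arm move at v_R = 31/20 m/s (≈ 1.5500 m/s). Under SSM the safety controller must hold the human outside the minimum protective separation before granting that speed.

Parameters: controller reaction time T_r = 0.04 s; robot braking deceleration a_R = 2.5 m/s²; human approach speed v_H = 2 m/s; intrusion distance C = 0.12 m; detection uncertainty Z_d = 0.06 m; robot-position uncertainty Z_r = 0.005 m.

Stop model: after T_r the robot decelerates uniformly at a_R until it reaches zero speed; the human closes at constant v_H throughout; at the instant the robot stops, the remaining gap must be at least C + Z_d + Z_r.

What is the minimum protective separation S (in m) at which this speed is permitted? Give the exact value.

braking lasts T_s = (31/20)/(5/2) = 0.6200 s
robot covers v_R·T_r = 1.5500·0.0400 = 0.0620 m before braking
braking distance = 1.5500²/(2·2.5000) = 0.4805 m
human closes 2.0000·0.6600 = 1.3200 m
residual clearance needed = 0.1200+0.0600+0.0050 = 0.1850 m
S_min ≈ 0.0620+0.4805+1.3200+0.1850  ⇒  S_min = 819/400 m

S_min = 819/400 m = 2.0475 m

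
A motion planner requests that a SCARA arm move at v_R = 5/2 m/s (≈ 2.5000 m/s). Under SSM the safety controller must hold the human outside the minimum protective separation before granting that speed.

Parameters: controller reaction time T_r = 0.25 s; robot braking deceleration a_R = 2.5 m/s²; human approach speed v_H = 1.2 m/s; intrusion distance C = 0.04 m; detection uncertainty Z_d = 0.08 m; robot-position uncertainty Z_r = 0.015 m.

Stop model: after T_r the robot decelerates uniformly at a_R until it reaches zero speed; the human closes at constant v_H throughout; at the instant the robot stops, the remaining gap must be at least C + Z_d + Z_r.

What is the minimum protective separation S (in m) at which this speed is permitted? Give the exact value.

braking lasts T_s = (5/2)/(5/2) = 1.0000 s
robot covers v_R·T_r = 2.5000·0.2500 = 0.6250 m before braking
robot under decel: 2.5000²/(2·2.5000) = 1.2500 m
human over T_r+T_s: 1.2000·(0.2500+1.0000) = 1.5000 m
margins: 0.0400+0.0800+0.0150 = 0.1350 m
S_min ≈ 0.6250+1.2500+1.5000+0.1350  ⇒  S_min = 351/100 m

S_min = 351/100 m = 3.5100 m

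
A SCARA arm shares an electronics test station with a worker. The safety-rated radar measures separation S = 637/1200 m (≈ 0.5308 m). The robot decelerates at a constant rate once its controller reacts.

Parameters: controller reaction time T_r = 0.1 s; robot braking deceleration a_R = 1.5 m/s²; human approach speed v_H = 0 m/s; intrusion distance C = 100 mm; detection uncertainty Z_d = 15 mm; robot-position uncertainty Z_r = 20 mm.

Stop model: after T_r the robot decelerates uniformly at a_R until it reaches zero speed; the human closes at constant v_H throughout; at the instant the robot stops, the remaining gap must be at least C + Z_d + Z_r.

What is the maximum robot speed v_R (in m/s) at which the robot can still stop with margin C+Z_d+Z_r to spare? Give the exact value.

v_R_max = 19/20 m/s = 0.9500 m/s

at the boundary: (1/3)·v² + (1/10)·v + (-19/48) = 0
  disc = (1/10)² − 4·(1/3)·(-19/48) = 121/225 ; √disc = 11/15
  v_R = (−(1/10) + 11/15) / (2·(1/3)) = 19/20 m/s
check:
stop time T_s = (19/20)/(3/2) = 0.6333 s
reaction-phase robot travel = 0.9500·0.1000 = 0.0950 m
robot under decel: 0.9500²/(2·1.5000) = 0.3008 m
person approaches 0.0000·(0.1000+0.6333) = 0.0000 m
C+Z_d+Z_r = 0.1000+0.0150+0.0200 = 0.1350 m
sum ≈ 0.0950+0.3008+0.0000+0.1350 ≈ 0.5308 m = S ✓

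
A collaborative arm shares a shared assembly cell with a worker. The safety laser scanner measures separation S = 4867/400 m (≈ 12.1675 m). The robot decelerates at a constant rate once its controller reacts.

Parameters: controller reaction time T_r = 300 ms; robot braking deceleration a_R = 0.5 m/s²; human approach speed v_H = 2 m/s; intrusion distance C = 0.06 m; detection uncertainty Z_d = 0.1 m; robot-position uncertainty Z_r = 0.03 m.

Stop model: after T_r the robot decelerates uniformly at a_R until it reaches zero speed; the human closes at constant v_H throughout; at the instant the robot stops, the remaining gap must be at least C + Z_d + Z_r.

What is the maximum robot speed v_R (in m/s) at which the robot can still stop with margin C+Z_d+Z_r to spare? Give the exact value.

quadratic (1)·v² + (43/10)·v + (-4551/400) = 0
  disc = (43/10)² − 4·(1)·(-4551/400) = 64 ; √disc = 8
  v_R = (−(43/10) + 8) / (2·(1)) = 37/20 m/s
check:
stop time T_s = (37/20)/(1/2) = 3.7000 s
robot covers v_R·T_r = 1.8500·0.3000 = 0.5550 m before braking
braking distance = 1.8500²/(2·0.5000) = 3.4225 m
human closes 2.0000·4.0000 = 8.0000 m
C+Z_d+Z_r = 0.0600+0.1000+0.0300 = 0.1900 m
sum ≈ 0.5550+3.4225+8.0000+0.1900 ≈ 12.1675 m = S ✓

v_R_max = 37/20 m/s = 1.8500 m/s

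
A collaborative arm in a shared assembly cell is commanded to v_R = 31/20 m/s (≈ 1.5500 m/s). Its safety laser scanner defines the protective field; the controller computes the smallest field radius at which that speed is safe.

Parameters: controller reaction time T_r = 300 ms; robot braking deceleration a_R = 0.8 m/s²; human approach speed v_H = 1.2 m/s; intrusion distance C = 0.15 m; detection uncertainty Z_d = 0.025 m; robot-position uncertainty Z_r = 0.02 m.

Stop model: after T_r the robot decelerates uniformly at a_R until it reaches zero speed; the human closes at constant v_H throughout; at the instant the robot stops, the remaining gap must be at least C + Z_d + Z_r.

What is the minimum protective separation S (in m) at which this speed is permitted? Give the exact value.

stop time T_s = (31/20)/(4/5) = 1.9375 s
reaction-phase robot travel = 1.5500·0.3000 = 0.4650 m
robot covers 1.5500·1.9375 − ½·0.8000·1.9375² = 1.5016 m while stopping
person approaches 1.2000·(0.3000+1.9375) = 2.6850 m
C+Z_d+Z_r = 0.1500+0.0250+0.0200 = 0.1950 m
S_min ≈ 0.4650+1.5016+2.6850+0.1950  ⇒  S_min = 15509/3200 m

S_min = 15509/3200 m = 4.8466 m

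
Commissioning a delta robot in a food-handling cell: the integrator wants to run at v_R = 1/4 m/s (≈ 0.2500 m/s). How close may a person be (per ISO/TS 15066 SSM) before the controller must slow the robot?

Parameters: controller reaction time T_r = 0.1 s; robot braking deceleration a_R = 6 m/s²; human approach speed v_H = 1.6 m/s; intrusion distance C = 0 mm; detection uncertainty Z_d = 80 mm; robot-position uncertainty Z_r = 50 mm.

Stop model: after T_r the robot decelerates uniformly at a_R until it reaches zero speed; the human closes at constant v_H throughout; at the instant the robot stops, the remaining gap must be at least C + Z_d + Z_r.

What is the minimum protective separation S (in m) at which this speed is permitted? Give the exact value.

S_min = 619/1600 m = 0.3869 m

T_s = v_R/a_R = (1/4)/6 = 0.0417 s
robot covers v_R·T_r = 0.2500·0.1000 = 0.0250 m before braking
robot under decel: 0.2500²/(2·6.0000) = 0.0052 m
human over T_r+T_s: 1.6000·(0.1000+0.0417) = 0.2267 m
margins: 0.0000+0.0800+0.0500 = 0.1300 m
S_min ≈ 0.0250+0.0052+0.2267+0.1300  ⇒  S_min = 619/1600 m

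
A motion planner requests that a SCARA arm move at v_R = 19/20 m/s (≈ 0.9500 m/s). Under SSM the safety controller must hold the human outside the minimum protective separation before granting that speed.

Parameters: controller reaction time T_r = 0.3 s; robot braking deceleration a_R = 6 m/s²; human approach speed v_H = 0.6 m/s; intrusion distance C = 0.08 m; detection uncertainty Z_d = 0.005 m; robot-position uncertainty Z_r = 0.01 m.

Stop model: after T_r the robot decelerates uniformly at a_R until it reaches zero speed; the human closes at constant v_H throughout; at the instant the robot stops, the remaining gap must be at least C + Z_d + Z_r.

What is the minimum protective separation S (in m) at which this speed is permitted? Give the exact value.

S_min = 701/960 m = 0.7302 m

T_s = v_R/a_R = (19/20)/6 = 0.1583 s
robot covers v_R·T_r = 0.9500·0.3000 = 0.2850 m before braking
robot covers 0.9500·0.1583 − ½·6.0000·0.1583² = 0.0752 m while stopping
person approaches 0.6000·(0.3000+0.1583) = 0.2750 m
residual clearance needed = 0.0800+0.0050+0.0100 = 0.0950 m
S_min ≈ 0.2850+0.0752+0.2750+0.0950  ⇒  S_min = 701/960 m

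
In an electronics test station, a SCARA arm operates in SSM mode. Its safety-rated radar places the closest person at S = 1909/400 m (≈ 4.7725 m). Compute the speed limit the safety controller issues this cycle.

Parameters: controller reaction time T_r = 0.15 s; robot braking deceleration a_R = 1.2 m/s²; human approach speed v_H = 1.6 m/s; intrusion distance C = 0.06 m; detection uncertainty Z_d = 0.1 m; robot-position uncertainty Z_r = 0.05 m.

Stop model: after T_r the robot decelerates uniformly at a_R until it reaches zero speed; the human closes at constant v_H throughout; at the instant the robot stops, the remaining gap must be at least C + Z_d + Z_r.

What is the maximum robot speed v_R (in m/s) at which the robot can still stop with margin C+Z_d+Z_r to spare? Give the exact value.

v_R_max = 19/10 m/s = 1.9000 m/s

at the boundary: (5/12)·v² + (89/60)·v + (-1729/400) = 0
  disc = (89/60)² − 4·(5/12)·(-1729/400) = 2116/225 ; √disc = 46/15
  v_R = (−(89/60) + 46/15) / (2·(5/12)) = 19/10 m/s
check:
braking lasts T_s = (19/10)/(6/5) = 1.5833 s
robot in T_r: 1.9000·0.1500 = 0.2850 m
braking distance = 1.9000²/(2·1.2000) = 1.5042 m
human over T_r+T_s: 1.6000·(0.1500+1.5833) = 2.7733 m
C+Z_d+Z_r = 0.0600+0.1000+0.0500 = 0.2100 m
sum ≈ 0.2850+1.5042+2.7733+0.2100 ≈ 4.7725 m = S ✓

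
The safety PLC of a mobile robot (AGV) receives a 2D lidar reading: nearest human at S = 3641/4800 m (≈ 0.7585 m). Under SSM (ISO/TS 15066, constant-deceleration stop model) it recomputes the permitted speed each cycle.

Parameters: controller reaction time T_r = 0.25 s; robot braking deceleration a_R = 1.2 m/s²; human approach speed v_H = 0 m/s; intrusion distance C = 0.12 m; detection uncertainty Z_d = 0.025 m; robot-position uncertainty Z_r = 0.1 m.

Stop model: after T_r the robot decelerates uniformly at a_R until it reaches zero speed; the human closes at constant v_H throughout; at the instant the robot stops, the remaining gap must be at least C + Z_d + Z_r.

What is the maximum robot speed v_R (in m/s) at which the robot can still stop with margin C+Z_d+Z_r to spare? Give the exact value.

collect terms ⇒ (5/12)·v_R² + (1/4)·v_R + (-493/960) = 0
  disc = (1/4)² − 4·(5/12)·(-493/960) = 529/576 ; √disc = 23/24
  v_R = (−(1/4) + 23/24) / (2·(5/12)) = 17/20 m/s
check:
stop time T_s = (17/20)/(6/5) = 0.7083 s
robot covers v_R·T_r = 0.8500·0.2500 = 0.2125 m before braking
robot under decel: 0.8500²/(2·1.2000) = 0.3010 m
human over T_r+T_s: 0.0000·(0.2500+0.7083) = 0.0000 m
C+Z_d+Z_r = 0.1200+0.0250+0.1000 = 0.2450 m
sum ≈ 0.2125+0.3010+0.0000+0.2450 ≈ 0.7585 m = S ✓

v_R_max = 17/20 m/s = 0.8500 m/s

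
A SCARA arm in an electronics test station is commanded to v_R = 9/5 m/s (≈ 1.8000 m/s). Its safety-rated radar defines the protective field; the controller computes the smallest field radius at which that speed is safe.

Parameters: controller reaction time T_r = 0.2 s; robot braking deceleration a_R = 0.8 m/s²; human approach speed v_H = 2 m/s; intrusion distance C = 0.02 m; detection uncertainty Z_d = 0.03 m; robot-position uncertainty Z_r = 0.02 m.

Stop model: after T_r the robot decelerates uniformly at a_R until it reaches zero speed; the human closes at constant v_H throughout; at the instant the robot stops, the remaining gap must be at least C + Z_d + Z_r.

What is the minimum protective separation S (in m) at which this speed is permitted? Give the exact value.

braking lasts T_s = (9/5)/(4/5) = 2.2500 s
robot in T_r: 1.8000·0.2000 = 0.3600 m
robot covers 1.8000·2.2500 − ½·0.8000·2.2500² = 2.0250 m while stopping
person approaches 2.0000·(0.2000+2.2500) = 4.9000 m
residual clearance needed = 0.0200+0.0300+0.0200 = 0.0700 m
S_min ≈ 0.3600+2.0250+4.9000+0.0700  ⇒  S_min = 1471/200 m

S_min = 1471/200 m = 7.3550 m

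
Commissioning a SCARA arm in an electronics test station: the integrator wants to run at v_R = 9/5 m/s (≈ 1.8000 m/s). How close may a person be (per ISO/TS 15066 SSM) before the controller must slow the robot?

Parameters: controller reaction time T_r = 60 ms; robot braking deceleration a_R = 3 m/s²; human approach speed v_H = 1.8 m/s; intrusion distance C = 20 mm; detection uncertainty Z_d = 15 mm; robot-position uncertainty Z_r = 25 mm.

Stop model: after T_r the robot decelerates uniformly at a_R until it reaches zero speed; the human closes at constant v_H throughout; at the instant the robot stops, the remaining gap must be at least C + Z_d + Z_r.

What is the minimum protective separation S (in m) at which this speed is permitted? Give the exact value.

S_min = 237/125 m = 1.8960 m

stop time T_s = (9/5)/3 = 0.6000 s
robot in T_r: 1.8000·0.0600 = 0.1080 m
braking distance = 1.8000²/(2·3.0000) = 0.5400 m
person approaches 1.8000·(0.0600+0.6000) = 1.1880 m
C+Z_d+Z_r = 0.0200+0.0150+0.0250 = 0.0600 m
S_min ≈ 0.1080+0.5400+1.1880+0.0600  ⇒  S_min = 237/125 m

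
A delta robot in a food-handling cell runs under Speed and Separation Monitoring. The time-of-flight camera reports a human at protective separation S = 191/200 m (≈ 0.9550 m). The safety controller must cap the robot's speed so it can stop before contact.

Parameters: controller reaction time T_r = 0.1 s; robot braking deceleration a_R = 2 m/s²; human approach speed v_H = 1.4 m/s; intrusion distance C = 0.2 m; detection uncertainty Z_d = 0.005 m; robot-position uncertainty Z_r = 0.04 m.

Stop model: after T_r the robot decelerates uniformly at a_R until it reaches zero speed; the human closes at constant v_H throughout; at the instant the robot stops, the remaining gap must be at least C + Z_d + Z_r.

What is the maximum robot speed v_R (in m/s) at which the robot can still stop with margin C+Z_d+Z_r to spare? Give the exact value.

at the boundary: (1/4)·v² + (4/5)·v + (-57/100) = 0
  disc = (4/5)² − 4·(1/4)·(-57/100) = 121/100 ; √disc = 11/10
  v_R = (−(4/5) + 11/10) / (2·(1/4)) = 3/5 m/s
check:
braking lasts T_s = (3/5)/2 = 0.3000 s
robot in T_r: 0.6000·0.1000 = 0.0600 m
braking distance = 0.6000²/(2·2.0000) = 0.0900 m
person approaches 1.4000·(0.1000+0.3000) = 0.5600 m
margins: 0.2000+0.0050+0.0400 = 0.2450 m
sum ≈ 0.0600+0.0900+0.5600+0.2450 ≈ 0.9550 m = S ✓

v_R_max = 3/5 m/s = 0.6000 m/s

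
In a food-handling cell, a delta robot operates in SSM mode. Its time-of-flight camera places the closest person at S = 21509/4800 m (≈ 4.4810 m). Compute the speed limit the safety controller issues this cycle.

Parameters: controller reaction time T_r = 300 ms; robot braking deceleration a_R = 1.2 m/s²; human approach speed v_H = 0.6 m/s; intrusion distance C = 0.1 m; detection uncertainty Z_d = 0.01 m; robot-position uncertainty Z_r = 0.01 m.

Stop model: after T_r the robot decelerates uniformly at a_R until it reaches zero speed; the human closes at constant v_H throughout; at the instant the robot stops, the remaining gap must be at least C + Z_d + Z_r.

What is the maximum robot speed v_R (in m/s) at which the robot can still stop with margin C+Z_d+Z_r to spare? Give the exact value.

at the boundary: (5/12)·v² + (4/5)·v + (-20069/4800) = 0
  disc = (4/5)² − 4·(5/12)·(-20069/4800) = 109561/14400 ; √disc = 331/120
  v_R = (−(4/5) + 331/120) / (2·(5/12)) = 47/20 m/s
check:
stop time T_s = (47/20)/(6/5) = 1.9583 s
robot covers v_R·T_r = 2.3500·0.3000 = 0.7050 m before braking
robot under decel: 2.3500²/(2·1.2000) = 2.3010 m
person approaches 0.6000·(0.3000+1.9583) = 1.3550 m
residual clearance needed = 0.1000+0.0100+0.0100 = 0.1200 m
sum ≈ 0.7050+2.3010+1.3550+0.1200 ≈ 4.4810 m = S ✓

v_R_max = 47/20 m/s = 2.3500 m/s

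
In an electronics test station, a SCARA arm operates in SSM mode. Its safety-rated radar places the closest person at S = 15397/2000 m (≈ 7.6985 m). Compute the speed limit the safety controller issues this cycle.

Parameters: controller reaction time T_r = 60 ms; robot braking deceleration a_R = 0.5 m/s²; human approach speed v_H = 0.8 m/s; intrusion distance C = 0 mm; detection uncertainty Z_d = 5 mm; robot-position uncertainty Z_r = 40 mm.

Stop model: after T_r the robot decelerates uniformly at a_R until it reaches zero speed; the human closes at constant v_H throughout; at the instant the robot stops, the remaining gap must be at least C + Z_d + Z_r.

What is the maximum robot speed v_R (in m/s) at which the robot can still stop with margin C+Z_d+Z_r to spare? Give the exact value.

collect terms ⇒ (1)·v_R² + (83/50)·v_R + (-15211/2000) = 0
  disc = (83/50)² − 4·(1)·(-15211/2000) = 20736/625 ; √disc = 144/25
  v_R = (−(83/50) + 144/25) / (2·(1)) = 41/20 m/s
check:
braking lasts T_s = (41/20)/(1/2) = 4.1000 s
robot covers v_R·T_r = 2.0500·0.0600 = 0.1230 m before braking
robot under decel: 2.0500²/(2·0.5000) = 4.2025 m
human over T_r+T_s: 0.8000·(0.0600+4.1000) = 3.3280 m
residual clearance needed = 0.0000+0.0050+0.0400 = 0.0450 m
sum ≈ 0.1230+4.2025+3.3280+0.0450 ≈ 7.6985 m = S ✓

v_R_max = 41/20 m/s = 2.0500 m/s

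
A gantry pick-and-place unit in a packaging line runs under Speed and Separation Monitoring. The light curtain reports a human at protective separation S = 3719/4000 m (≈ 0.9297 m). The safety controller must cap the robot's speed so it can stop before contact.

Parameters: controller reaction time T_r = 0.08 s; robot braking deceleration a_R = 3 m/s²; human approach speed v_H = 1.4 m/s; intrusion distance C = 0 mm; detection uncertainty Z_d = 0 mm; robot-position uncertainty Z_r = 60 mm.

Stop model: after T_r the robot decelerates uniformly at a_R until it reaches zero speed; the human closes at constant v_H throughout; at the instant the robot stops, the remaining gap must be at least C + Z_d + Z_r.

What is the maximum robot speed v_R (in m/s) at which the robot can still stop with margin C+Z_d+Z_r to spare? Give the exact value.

v_R_max = 21/20 m/s = 1.0500 m/s

at the boundary: (1/6)·v² + (41/75)·v + (-3031/4000) = 0
  disc = (41/75)² − 4·(1/6)·(-3031/4000) = 72361/90000 ; √disc = 269/300
  v_R = (−(41/75) + 269/300) / (2·(1/6)) = 21/20 m/s
check:
stop time T_s = (21/20)/3 = 0.3500 s
robot in T_r: 1.0500·0.0800 = 0.0840 m
robot covers 1.0500·0.3500 − ½·3.0000·0.3500² = 0.1837 m while stopping
human over T_r+T_s: 1.4000·(0.0800+0.3500) = 0.6020 m
margins: 0.0000+0.0000+0.0600 = 0.0600 m
sum ≈ 0.0840+0.1837+0.6020+0.0600 ≈ 0.9297 m = S ✓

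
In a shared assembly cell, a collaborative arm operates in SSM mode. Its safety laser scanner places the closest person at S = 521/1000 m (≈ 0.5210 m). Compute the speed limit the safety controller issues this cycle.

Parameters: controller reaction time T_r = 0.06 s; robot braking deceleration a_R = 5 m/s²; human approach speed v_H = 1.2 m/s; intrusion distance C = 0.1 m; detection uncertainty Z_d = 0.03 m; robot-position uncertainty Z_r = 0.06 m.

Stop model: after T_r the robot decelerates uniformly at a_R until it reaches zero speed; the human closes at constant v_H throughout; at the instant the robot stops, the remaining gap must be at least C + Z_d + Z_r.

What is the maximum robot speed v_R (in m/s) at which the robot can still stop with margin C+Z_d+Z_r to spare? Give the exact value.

quadratic (1/10)·v² + (3/10)·v + (-259/1000) = 0
  disc = (3/10)² − 4·(1/10)·(-259/1000) = 121/625 ; √disc = 11/25
  v_R = (−(3/10) + 11/25) / (2·(1/10)) = 7/10 m/s
check:
stop time T_s = (7/10)/5 = 0.1400 s
reaction-phase robot travel = 0.7000·0.0600 = 0.0420 m
robot covers 0.7000·0.1400 − ½·5.0000·0.1400² = 0.0490 m while stopping
human over T_r+T_s: 1.2000·(0.0600+0.1400) = 0.2400 m
C+Z_d+Z_r = 0.1000+0.0300+0.0600 = 0.1900 m
sum ≈ 0.0420+0.0490+0.2400+0.1900 ≈ 0.5210 m = S ✓

v_R_max = 7/10 m/s = 0.7000 m/s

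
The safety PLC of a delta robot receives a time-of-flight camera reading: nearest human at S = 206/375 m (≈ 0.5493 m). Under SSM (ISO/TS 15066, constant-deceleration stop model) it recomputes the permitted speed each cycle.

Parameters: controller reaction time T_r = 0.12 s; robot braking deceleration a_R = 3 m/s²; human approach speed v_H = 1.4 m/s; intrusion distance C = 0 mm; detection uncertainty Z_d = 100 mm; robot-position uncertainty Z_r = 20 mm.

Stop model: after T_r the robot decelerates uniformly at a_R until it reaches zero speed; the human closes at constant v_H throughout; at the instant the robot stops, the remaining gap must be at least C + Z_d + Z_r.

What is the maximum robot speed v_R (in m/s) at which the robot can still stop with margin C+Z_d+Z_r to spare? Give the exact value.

v_R_max = 2/5 m/s = 0.4000 m/s

quadratic (1/6)·v² + (44/75)·v + (-98/375) = 0
  disc = (44/75)² − 4·(1/6)·(-98/375) = 324/625 ; √disc = 18/25
  v_R = (−(44/75) + 18/25) / (2·(1/6)) = 2/5 m/s
check:
braking lasts T_s = (2/5)/3 = 0.1333 s
reaction-phase robot travel = 0.4000·0.1200 = 0.0480 m
braking distance = 0.4000²/(2·3.0000) = 0.0267 m
human over T_r+T_s: 1.4000·(0.1200+0.1333) = 0.3547 m
residual clearance needed = 0.0000+0.1000+0.0200 = 0.1200 m
sum ≈ 0.0480+0.0267+0.3547+0.1200 ≈ 0.5493 m = S ✓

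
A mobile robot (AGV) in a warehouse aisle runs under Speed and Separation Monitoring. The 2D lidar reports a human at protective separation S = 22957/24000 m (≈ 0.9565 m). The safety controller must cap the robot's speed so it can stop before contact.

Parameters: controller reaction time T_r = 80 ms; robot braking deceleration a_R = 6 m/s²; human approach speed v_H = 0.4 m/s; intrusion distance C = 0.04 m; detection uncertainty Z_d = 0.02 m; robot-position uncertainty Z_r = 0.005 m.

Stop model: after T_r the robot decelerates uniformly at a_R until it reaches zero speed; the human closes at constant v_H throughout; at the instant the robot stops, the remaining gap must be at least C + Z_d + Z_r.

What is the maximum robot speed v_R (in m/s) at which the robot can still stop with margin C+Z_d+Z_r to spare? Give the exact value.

quadratic (1/12)·v² + (11/75)·v + (-20629/24000) = 0
  disc = (11/75)² − 4·(1/12)·(-20629/24000) = 12321/40000 ; √disc = 111/200
  v_R = (−(11/75) + 111/200) / (2·(1/12)) = 49/20 m/s
check:
stop time T_s = (49/20)/6 = 0.4083 s
robot covers v_R·T_r = 2.4500·0.0800 = 0.1960 m before braking
robot covers 2.4500·0.4083 − ½·6.0000·0.4083² = 0.5002 m while stopping
human closes 0.4000·0.4883 = 0.1953 m
margins: 0.0400+0.0200+0.0050 = 0.0650 m
sum ≈ 0.1960+0.5002+0.1953+0.0650 ≈ 0.9565 m = S ✓

v_R_max = 49/20 m/s = 2.4500 m/s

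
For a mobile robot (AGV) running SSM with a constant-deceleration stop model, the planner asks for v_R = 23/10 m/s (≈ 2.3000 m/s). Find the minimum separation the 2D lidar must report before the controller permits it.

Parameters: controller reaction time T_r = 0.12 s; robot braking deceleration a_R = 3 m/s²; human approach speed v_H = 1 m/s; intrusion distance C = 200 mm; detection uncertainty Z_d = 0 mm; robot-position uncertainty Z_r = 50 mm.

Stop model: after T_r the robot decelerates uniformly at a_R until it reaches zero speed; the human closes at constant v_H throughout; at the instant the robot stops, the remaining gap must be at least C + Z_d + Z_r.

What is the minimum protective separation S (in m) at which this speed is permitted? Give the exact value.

braking lasts T_s = (23/10)/3 = 0.7667 s
reaction-phase robot travel = 2.3000·0.1200 = 0.2760 m
robot covers 2.3000·0.7667 − ½·3.0000·0.7667² = 0.8817 m while stopping
human closes 1.0000·0.8867 = 0.8867 m
margins: 0.2000+0.0000+0.0500 = 0.2500 m
S_min ≈ 0.2760+0.8817+0.8867+0.2500  ⇒  S_min = 6883/3000 m

S_min = 6883/3000 m = 2.2943 m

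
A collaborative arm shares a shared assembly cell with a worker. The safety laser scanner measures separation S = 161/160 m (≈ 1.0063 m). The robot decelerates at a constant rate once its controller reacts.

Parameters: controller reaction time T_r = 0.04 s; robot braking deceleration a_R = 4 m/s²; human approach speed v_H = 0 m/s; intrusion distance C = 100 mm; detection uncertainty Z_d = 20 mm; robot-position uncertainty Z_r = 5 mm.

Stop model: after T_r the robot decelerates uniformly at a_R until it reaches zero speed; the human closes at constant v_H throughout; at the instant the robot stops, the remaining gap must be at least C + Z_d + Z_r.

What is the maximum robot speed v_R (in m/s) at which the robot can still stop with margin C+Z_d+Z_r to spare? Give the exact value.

v_R_max = 5/2 m/s = 2.5000 m/s

at the boundary: (1/8)·v² + (1/25)·v + (-141/160) = 0
  disc = (1/25)² − 4·(1/8)·(-141/160) = 17689/40000 ; √disc = 133/200
  v_R = (−(1/25) + 133/200) / (2·(1/8)) = 5/2 m/s
check:
stop time T_s = (5/2)/4 = 0.6250 s
reaction-phase robot travel = 2.5000·0.0400 = 0.1000 m
robot under decel: 2.5000²/(2·4.0000) = 0.7812 m
person approaches 0.0000·(0.0400+0.6250) = 0.0000 m
margins: 0.1000+0.0200+0.0050 = 0.1250 m
sum ≈ 0.1000+0.7812+0.0000+0.1250 ≈ 1.0063 m = S ✓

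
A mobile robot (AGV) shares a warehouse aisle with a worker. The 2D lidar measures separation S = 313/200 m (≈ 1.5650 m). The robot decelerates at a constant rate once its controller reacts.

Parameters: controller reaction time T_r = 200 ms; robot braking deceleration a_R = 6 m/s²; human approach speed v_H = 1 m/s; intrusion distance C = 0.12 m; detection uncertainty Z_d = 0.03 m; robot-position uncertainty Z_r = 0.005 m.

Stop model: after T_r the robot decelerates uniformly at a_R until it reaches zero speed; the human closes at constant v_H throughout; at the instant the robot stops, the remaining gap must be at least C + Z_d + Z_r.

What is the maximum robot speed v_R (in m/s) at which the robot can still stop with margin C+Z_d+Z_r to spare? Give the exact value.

v_R_max = 11/5 m/s = 2.2000 m/s

collect terms ⇒ (1/12)·v_R² + (11/30)·v_R + (-121/100) = 0
  disc = (11/30)² − 4·(1/12)·(-121/100) = 121/225 ; √disc = 11/15
  v_R = (−(11/30) + 11/15) / (2·(1/12)) = 11/5 m/s
check:
stop time T_s = (11/5)/6 = 0.3667 s
reaction-phase robot travel = 2.2000·0.2000 = 0.4400 m
robot covers 2.2000·0.3667 − ½·6.0000·0.3667² = 0.4033 m while stopping
person approaches 1.0000·(0.2000+0.3667) = 0.5667 m
C+Z_d+Z_r = 0.1200+0.0300+0.0050 = 0.1550 m
sum ≈ 0.4400+0.4033+0.5667+0.1550 ≈ 1.5650 m = S ✓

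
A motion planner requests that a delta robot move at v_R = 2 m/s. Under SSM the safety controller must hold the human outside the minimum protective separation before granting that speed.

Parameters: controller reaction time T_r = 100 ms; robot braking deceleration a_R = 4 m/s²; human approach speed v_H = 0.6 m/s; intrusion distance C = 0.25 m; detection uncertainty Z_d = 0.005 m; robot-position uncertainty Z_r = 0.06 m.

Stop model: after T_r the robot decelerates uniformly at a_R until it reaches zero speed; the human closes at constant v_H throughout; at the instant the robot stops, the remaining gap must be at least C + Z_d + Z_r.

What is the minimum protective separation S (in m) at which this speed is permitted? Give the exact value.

braking lasts T_s = 2/4 = 0.5000 s
robot covers v_R·T_r = 2.0000·0.1000 = 0.2000 m before braking
robot under decel: 2.0000²/(2·4.0000) = 0.5000 m
human closes 0.6000·0.6000 = 0.3600 m
margins: 0.2500+0.0050+0.0600 = 0.3150 m
S_min ≈ 0.2000+0.5000+0.3600+0.3150  ⇒  S_min = 11/8 m

S_min = 11/8 m = 1.3750 m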